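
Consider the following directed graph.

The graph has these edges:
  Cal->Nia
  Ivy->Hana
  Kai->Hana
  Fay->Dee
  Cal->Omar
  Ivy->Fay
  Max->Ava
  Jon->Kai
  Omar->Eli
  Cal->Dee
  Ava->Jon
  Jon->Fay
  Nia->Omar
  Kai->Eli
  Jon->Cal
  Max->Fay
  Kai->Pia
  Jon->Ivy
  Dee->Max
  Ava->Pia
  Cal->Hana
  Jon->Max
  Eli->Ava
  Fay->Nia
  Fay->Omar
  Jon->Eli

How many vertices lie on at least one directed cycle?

A vertex is on a directed cycle iff it belongs to a strongly connected component of size ≥ 2 (or has a self-loop).
The vertices on cycles are {Ava, Cal, Dee, Eli, Fay, Ivy, Jon, Kai, Max, Nia, Omar} — 11 in total.

11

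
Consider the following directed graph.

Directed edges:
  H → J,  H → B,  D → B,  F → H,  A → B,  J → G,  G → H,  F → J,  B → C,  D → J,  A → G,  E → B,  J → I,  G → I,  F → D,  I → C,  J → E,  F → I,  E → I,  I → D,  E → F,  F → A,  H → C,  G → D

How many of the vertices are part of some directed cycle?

8

A vertex is on a directed cycle iff it belongs to a strongly connected component of size ≥ 2 (or has a self-loop).
The vertices on cycles are {A, D, E, F, G, H, I, J} — 8 in total.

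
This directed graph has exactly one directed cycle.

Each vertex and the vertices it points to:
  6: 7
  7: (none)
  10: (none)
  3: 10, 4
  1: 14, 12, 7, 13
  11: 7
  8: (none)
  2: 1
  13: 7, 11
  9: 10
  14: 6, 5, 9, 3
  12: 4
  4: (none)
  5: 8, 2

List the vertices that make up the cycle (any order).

1, 2, 5, 14

DFS with gray/black marking from 1:
1 gray
  14 gray
    6 gray
      7 gray
      7 black
    6 black
    5 gray
      8 gray
      8 black
      2 gray
        2→1: 1 is gray → back edge
Back edge closes the cycle 1 → 14 → 5 → 2 → 1; its vertices are {1, 2, 5, 14}.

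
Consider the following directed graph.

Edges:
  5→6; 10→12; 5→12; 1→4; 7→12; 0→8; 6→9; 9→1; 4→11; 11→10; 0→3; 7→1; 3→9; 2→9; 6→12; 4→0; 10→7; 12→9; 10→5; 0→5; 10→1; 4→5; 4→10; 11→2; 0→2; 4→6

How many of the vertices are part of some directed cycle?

A vertex is on a directed cycle iff it belongs to a strongly connected component of size ≥ 2 (or has a self-loop).
The vertices on cycles are {0, 1, 2, 3, 4, 5, 6, 7, 9, 10, 11, 12} — 12 in total.

12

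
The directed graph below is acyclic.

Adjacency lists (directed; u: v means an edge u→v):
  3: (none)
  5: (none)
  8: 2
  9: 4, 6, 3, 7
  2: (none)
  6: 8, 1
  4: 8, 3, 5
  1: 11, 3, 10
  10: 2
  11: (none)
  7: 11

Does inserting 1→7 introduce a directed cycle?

No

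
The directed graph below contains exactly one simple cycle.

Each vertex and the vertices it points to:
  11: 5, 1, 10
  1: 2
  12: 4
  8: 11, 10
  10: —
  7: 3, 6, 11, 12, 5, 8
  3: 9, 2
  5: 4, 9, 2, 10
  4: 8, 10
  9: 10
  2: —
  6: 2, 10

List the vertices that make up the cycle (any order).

4, 5, 8, 11

DFS with gray/black marking from 4:
4 gray
  8 gray
    11 gray
      5 gray
        5→4: 4 is gray → back edge
Back edge closes the cycle 4 → 8 → 11 → 5 → 4; its vertices are {4, 5, 8, 11}.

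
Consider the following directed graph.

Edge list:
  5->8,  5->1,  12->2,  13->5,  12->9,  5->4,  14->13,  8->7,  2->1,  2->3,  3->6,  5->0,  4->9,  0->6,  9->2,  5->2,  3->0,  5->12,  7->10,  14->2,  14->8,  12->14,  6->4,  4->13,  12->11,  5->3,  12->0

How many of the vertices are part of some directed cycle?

A vertex is on a directed cycle iff it belongs to a strongly connected component of size ≥ 2 (or has a self-loop).
The vertices on cycles are {0, 2, 3, 4, 5, 6, 9, 12, 13, 14} — 10 in total.

10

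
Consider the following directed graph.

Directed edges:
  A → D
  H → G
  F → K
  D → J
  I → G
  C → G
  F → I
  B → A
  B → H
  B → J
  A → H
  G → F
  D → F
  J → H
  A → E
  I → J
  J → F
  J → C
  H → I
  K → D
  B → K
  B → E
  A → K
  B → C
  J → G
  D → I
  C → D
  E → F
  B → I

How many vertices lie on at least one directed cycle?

A vertex is on a directed cycle iff it belongs to a strongly connected component of size ≥ 2 (or has a self-loop).
The vertices on cycles are {C, D, F, G, H, I, J, K} — 8 in total.

8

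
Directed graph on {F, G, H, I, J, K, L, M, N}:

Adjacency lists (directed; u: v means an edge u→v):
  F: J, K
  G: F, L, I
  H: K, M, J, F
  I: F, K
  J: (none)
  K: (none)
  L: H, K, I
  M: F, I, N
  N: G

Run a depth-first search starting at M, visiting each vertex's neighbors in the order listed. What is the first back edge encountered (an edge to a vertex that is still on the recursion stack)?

DFS from M (visiting each vertex's neighbors in the order listed); mark gray on enter, black on exit:
M gray
  F gray
    J gray
    J black
    K gray
    K black
  F black
  I gray
    I→F: F black — skip
    I→K: K black — skip
  I black
  N gray
    G gray
      G→F: F black — skip
      L gray
        H gray
          H→K: K black — skip
          H→M: M is gray → back edge
First back edge: H → M.

H→M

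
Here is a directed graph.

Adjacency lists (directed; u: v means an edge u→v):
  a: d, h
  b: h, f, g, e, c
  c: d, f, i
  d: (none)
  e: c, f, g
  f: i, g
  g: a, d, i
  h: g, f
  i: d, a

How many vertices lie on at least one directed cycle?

5

A vertex is on a directed cycle iff it belongs to a strongly connected component of size ≥ 2 (or has a self-loop).
The vertices on cycles are {a, f, g, h, i} — 5 in total.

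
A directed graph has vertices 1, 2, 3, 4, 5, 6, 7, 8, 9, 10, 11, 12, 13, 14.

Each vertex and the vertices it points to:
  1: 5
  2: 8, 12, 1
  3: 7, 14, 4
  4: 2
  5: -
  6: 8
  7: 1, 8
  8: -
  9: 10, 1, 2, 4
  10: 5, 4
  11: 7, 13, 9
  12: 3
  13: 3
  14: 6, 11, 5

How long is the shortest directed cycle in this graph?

4

For each vertex v, BFS finds the shortest path from v back to v.
The shortest such closed walk is 3 → 14 → 11 → 13 → 3, length 4.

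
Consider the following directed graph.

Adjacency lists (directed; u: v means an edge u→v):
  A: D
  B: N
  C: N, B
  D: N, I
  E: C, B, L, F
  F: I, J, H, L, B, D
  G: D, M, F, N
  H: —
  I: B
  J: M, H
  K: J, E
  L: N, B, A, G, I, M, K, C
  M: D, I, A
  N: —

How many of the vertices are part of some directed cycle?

5

A vertex is on a directed cycle iff it belongs to a strongly connected component of size ≥ 2 (or has a self-loop).
The vertices on cycles are {E, F, G, K, L} — 5 in total.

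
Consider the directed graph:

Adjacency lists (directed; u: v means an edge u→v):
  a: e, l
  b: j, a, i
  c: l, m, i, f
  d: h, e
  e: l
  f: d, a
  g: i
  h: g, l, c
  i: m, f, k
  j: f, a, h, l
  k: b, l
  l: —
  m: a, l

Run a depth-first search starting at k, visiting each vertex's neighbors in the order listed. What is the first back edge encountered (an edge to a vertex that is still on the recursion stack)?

DFS from k (visiting each vertex's neighbors in the order listed); mark gray on enter, black on exit:
k gray
  b gray
    j gray
      f gray
        d gray
          h gray
            g gray
              i gray
                m gray
                  a gray
                    e gray
                      l gray
                      l black
                    e black
                    a→l: l black — skip
                  a black
                  m→l: l black — skip
                m black
                i→f: f is gray → back edge
First back edge: i → f.

i->f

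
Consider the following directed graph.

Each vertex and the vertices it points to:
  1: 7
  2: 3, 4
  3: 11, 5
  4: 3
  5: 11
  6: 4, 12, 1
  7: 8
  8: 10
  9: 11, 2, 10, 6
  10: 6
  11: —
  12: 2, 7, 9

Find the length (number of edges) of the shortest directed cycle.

3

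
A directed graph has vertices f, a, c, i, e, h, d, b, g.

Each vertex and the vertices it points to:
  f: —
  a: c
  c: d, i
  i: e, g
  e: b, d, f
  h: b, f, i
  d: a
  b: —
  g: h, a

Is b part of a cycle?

No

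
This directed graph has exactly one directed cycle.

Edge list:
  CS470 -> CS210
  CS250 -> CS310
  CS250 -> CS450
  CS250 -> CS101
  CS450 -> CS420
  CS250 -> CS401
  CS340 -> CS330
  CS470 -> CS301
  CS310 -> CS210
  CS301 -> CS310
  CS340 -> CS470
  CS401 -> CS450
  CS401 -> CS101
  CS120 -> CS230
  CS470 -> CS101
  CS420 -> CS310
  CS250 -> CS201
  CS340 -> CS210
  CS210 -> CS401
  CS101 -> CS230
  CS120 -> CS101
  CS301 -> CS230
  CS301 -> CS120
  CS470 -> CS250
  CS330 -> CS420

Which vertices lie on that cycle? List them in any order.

DFS with gray/black marking from CS401:
CS401 gray
  CS101 gray
    CS230 gray
    CS230 black
  CS101 black
  CS450 gray
    CS420 gray
      CS310 gray
        CS210 gray
          CS210→CS401: CS401 is gray → back edge
Back edge closes the cycle CS401 → CS450 → CS420 → CS310 → CS210 → CS401; its vertices are {CS210, CS310, CS401, CS420, CS450}.

CS210, CS310, CS401, CS420, CS450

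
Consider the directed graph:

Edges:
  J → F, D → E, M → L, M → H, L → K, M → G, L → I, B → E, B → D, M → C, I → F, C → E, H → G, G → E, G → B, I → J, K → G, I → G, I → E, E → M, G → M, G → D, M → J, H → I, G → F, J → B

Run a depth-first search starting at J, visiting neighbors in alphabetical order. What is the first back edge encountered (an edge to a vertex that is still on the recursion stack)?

C→E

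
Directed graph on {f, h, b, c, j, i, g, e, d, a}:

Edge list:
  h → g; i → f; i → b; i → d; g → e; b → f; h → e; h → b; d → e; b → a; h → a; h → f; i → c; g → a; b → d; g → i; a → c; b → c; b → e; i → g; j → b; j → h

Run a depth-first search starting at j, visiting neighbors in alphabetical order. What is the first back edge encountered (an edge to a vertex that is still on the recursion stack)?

i->g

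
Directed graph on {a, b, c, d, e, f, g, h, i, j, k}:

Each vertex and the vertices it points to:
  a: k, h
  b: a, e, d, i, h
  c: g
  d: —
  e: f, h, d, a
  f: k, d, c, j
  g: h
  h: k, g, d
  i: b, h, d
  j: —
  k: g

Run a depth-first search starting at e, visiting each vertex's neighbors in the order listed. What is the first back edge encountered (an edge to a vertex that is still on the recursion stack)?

DFS from e (visiting each vertex's neighbors in the order listed); mark gray on enter, black on exit:
e gray
  f gray
    k gray
      g gray
        h gray
          h→k: k is gray → back edge
First back edge: h → k.

h→k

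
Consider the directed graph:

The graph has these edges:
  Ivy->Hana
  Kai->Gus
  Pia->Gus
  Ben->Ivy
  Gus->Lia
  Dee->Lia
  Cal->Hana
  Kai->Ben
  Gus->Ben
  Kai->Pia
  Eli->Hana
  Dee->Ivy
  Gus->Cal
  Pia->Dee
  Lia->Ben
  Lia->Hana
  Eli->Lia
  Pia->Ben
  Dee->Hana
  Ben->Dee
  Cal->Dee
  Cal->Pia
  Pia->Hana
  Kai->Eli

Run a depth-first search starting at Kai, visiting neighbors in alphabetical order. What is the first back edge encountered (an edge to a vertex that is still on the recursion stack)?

DFS from Kai (visiting neighbors in alphabetical order); mark gray on enter, black on exit:
Kai gray
  Ben gray
    Dee gray
      Hana gray
      Hana black
      Ivy gray
        Ivy→Hana: Hana black — skip
      Ivy black
      Lia gray
        Lia→Ben: Ben is gray → back edge
First back edge: Lia → Ben.

Lia→Ben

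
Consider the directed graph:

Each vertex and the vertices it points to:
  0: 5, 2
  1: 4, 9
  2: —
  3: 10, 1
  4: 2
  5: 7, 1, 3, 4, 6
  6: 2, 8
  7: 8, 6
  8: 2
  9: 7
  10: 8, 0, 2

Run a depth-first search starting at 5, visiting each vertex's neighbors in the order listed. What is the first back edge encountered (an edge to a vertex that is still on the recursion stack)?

DFS from 5 (visiting each vertex's neighbors in the order listed); mark gray on enter, black on exit:
5 gray
  7 gray
    8 gray
      2 gray
      2 black
    8 black
    6 gray
      6→2: 2 black — skip
      6→8: 8 black — skip
    6 black
  7 black
  1 gray
    4 gray
      4→2: 2 black — skip
    4 black
    9 gray
      9→7: 7 black — skip
    9 black
  1 black
  3 gray
    10 gray
      10→8: 8 black — skip
      0 gray
        0→5: 5 is gray → back edge
First back edge: 0 → 5.

0→5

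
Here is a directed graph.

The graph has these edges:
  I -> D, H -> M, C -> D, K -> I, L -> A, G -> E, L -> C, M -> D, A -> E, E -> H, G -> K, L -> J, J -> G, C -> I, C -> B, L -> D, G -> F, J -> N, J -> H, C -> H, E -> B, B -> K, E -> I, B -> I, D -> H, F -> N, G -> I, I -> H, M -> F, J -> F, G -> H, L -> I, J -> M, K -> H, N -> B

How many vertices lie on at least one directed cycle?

A vertex is on a directed cycle iff it belongs to a strongly connected component of size ≥ 2 (or has a self-loop).
The vertices on cycles are {B, D, F, H, I, K, M, N} — 8 in total.

8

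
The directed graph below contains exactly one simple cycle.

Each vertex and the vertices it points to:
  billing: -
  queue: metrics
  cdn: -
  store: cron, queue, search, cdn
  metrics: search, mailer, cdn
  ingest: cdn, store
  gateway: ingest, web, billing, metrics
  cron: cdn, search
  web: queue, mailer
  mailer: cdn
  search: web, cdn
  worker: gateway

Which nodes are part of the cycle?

web, queue, search, metrics

DFS with gray/black marking from web:
web gray
  queue gray
    metrics gray
      search gray
        search→web: web is gray → back edge
Back edge closes the cycle web → queue → metrics → search → web; its vertices are {web, queue, search, metrics}.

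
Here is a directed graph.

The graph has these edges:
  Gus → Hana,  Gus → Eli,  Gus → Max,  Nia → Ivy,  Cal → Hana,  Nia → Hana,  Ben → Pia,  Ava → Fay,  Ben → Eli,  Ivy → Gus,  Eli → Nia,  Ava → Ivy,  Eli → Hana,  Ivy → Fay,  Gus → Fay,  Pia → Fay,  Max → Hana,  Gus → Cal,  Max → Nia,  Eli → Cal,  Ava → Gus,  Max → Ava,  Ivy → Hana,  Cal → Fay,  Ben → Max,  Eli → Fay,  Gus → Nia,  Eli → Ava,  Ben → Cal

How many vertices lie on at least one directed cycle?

A vertex is on a directed cycle iff it belongs to a strongly connected component of size ≥ 2 (or has a self-loop).
The vertices on cycles are {Ava, Eli, Gus, Ivy, Max, Nia} — 6 in total.

6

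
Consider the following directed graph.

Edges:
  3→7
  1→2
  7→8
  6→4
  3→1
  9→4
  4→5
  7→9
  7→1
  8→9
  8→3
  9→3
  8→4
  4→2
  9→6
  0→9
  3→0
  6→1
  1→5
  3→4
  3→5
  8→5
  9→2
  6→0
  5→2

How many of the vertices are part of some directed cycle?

6

A vertex is on a directed cycle iff it belongs to a strongly connected component of size ≥ 2 (or has a self-loop).
The vertices on cycles are {0, 3, 6, 7, 8, 9} — 6 in total.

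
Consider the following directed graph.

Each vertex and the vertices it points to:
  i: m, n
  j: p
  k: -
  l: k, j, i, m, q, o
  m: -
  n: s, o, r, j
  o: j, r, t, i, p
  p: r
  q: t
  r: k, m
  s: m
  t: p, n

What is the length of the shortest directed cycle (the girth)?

3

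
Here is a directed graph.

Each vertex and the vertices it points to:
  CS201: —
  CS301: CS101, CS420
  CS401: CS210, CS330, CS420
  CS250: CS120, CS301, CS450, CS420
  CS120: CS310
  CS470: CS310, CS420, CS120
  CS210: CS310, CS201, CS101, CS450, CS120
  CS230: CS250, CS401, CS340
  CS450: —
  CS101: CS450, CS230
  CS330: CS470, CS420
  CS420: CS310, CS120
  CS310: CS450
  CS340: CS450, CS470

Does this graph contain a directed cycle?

DFS with white/gray/black marking, starting from CS301:
CS301 gray
  CS101 gray
    CS450 gray
    CS450 black
    CS230 gray
      CS250 gray
        CS120 gray
          CS310 gray
            CS310→CS450: CS450 black — skip
          CS310 black
        CS120 black
        CS250→CS301: CS301 is gray → back edge
Back edge found, so a cycle exists: CS301 → CS101 → CS230 → CS250 → CS301.

Yes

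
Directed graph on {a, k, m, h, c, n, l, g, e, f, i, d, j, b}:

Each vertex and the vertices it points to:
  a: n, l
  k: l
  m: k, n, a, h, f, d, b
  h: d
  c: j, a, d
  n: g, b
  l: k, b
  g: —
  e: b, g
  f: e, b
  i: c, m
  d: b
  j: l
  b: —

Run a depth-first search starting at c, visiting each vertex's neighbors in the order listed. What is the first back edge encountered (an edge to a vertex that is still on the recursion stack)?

k->l

DFS from c (visiting each vertex's neighbors in the order listed); mark gray on enter, black on exit:
c gray
  j gray
    l gray
      k gray
        k→l: l is gray → back edge
First back edge: k → l.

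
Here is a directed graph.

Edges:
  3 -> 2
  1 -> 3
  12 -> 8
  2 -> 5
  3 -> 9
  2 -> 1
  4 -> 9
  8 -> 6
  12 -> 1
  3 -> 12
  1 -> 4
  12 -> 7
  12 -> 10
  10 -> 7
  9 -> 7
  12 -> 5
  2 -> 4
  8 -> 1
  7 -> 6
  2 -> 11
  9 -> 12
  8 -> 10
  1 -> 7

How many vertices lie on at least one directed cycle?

7

A vertex is on a directed cycle iff it belongs to a strongly connected component of size ≥ 2 (or has a self-loop).
The vertices on cycles are {1, 2, 3, 4, 8, 9, 12} — 7 in total.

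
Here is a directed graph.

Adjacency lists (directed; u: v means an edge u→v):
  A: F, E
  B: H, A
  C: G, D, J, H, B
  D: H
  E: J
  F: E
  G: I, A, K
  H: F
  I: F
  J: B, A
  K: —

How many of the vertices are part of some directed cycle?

6

A vertex is on a directed cycle iff it belongs to a strongly connected component of size ≥ 2 (or has a self-loop).
The vertices on cycles are {A, B, E, F, H, J} — 6 in total.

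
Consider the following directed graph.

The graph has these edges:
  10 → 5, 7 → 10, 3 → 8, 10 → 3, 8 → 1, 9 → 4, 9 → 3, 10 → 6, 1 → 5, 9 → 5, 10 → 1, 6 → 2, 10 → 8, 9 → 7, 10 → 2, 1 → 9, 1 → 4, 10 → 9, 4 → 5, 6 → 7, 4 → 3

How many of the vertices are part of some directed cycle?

8

A vertex is on a directed cycle iff it belongs to a strongly connected component of size ≥ 2 (or has a self-loop).
The vertices on cycles are {1, 3, 4, 6, 7, 8, 9, 10} — 8 in total.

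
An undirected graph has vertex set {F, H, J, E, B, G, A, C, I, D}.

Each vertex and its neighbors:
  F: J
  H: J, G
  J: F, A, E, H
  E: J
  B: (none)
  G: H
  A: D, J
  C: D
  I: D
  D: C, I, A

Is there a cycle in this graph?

DFS, tracking each vertex's parent; an edge to a visited non-parent vertex closes a cycle.
Start from G:
visit G (parent –)
  visit H (parent G)
    visit J (parent H)
      visit F (parent J)
        F–J: parent, skip
      visit A (parent J)
        visit D (parent A)
          visit C (parent D)
            C–D: parent, skip
          visit I (parent D)
            I–D: parent, skip
          D–A: parent, skip
        A–J: parent, skip
      visit E (parent J)
        E–J: parent, skip
      J–H: parent, skip
    H–G: parent, skip
visit B (parent –)
No non-parent visited neighbor found — the graph is a forest.

No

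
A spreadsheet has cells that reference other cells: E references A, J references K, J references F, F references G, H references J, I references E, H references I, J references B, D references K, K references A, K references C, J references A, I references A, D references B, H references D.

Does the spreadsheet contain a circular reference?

No

DFS with white/gray/black marking, starting from G:
G gray
G black
H gray
  J gray
    A gray
    A black
    K gray
      K→A: A black — skip
      C gray
      C black
    K black
    F gray
      F→G: G black — skip
    F black
    B gray
    B black
  J black
  D gray
    D→K: K black — skip
    D→B: B black — skip
  D black
  I gray
    E gray
      E→A: A black — skip
    E black
    I→A: A black — skip
  I black
H black
Every edge goes to a white or black vertex — no back edge, so the graph is acyclic.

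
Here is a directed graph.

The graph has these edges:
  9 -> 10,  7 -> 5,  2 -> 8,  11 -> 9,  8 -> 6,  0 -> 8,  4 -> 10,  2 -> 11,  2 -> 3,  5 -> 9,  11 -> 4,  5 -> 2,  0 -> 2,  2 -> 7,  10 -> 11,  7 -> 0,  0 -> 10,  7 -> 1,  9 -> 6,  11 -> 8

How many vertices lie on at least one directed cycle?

8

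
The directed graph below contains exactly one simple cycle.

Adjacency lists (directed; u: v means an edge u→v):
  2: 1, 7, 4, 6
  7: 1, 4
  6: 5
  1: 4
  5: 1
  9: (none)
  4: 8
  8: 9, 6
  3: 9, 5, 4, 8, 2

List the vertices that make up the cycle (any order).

DFS with gray/black marking from 8:
8 gray
  9 gray
  9 black
  6 gray
    5 gray
      1 gray
        4 gray
          4→8: 8 is gray → back edge
Back edge closes the cycle 8 → 6 → 5 → 1 → 4 → 8; its vertices are {1, 4, 5, 6, 8}.

1, 4, 5, 6, 8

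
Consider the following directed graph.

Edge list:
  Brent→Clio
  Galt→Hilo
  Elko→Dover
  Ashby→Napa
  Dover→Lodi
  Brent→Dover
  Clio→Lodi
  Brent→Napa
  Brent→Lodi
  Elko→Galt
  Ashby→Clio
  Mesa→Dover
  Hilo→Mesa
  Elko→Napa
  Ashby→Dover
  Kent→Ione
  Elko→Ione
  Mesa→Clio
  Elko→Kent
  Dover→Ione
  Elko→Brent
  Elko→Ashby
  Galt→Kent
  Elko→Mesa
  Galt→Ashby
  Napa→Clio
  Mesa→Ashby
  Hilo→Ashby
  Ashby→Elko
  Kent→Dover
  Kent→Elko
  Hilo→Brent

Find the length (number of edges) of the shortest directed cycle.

2

For each vertex v, BFS finds the shortest path from v back to v.
The shortest such closed walk is Kent → Elko → Kent, length 2.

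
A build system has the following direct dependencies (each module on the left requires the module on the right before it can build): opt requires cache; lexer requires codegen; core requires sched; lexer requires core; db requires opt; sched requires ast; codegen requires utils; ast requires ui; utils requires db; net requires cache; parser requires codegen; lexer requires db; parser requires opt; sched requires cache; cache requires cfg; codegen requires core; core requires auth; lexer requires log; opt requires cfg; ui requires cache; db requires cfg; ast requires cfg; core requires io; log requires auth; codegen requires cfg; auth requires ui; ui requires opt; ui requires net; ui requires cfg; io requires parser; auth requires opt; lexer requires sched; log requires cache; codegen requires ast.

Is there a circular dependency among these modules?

Yes

DFS with white/gray/black marking, starting from opt:
opt gray
  cache gray
    cfg gray
    cfg black
  cache black
  opt→cfg: cfg black — skip
opt black
log gray
  auth gray
    auth→opt: opt black — skip
    ui gray
      ui→opt: opt black — skip
      ui→cfg: cfg black — skip
      net gray
        net→cache: cache black — skip
      net black
      ui→cache: cache black — skip
    ui black
  auth black
  log→cache: cache black — skip
log black
parser gray
  parser→opt: opt black — skip
  codegen gray
    codegen→cfg: cfg black — skip
    ast gray
      ast→ui: ui black — skip
      ast→cfg: cfg black — skip
    ast black
    core gray
      io gray
        io→parser: parser is gray → back edge
Back edge found, so a cycle exists: parser → codegen → core → io → parser.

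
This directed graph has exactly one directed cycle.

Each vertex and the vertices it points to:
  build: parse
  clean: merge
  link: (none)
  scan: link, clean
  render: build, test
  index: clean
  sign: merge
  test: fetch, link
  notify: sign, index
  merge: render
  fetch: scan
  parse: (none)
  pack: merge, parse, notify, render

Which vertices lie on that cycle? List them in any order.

scan, test, clean, fetch, merge, render

DFS with gray/black marking from render:
render gray
  build gray
    parse gray
    parse black
  build black
  test gray
    fetch gray
      scan gray
        link gray
        link black
        clean gray
          merge gray
            merge→render: render is gray → back edge
Back edge closes the cycle render → test → fetch → scan → clean → merge → render; its vertices are {scan, test, clean, fetch, merge, render}.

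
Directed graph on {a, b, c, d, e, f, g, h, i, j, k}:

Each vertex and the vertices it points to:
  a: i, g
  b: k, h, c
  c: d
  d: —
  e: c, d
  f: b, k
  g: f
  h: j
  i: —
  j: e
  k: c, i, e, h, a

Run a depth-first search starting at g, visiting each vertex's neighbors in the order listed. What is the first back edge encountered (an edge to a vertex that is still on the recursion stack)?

a→g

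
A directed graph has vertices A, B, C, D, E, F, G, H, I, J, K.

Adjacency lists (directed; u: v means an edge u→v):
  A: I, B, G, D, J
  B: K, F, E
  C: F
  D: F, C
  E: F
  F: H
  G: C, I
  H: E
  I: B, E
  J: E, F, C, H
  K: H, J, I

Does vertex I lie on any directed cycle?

Yes

I is on a cycle iff I can reach itself via ≥1 edge.
I → B → K → I — yes.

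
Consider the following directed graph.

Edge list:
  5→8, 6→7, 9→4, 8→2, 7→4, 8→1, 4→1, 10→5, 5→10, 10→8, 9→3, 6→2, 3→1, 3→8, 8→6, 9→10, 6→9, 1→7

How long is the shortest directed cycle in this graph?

2

For each vertex v, BFS finds the shortest path from v back to v.
The shortest such closed walk is 10 → 5 → 10, length 2.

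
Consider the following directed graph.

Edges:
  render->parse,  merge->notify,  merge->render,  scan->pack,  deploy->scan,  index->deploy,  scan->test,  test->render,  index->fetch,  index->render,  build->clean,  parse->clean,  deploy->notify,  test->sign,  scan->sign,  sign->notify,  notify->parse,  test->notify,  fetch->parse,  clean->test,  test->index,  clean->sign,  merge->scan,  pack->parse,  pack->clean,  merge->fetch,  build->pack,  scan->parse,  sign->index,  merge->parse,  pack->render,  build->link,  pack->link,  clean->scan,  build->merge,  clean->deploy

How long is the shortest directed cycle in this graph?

3

For each vertex v, BFS finds the shortest path from v back to v.
The shortest such closed walk is pack → clean → scan → pack, length 3.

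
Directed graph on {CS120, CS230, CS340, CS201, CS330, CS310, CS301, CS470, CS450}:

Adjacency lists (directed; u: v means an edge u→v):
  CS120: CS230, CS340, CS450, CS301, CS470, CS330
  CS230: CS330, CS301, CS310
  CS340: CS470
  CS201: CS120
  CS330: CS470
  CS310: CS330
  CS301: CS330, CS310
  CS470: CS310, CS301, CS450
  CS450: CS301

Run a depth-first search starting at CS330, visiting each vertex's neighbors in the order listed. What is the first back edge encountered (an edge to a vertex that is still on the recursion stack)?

CS310->CS330

DFS from CS330 (visiting each vertex's neighbors in the order listed); mark gray on enter, black on exit:
CS330 gray
  CS470 gray
    CS310 gray
      CS310→CS330: CS330 is gray → back edge
First back edge: CS310 → CS330.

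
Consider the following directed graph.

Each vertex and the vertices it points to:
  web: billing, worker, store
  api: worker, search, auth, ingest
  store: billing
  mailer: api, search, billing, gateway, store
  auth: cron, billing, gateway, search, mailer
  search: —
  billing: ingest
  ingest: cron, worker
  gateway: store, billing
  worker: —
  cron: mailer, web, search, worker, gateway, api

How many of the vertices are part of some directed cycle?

A vertex is on a directed cycle iff it belongs to a strongly connected component of size ≥ 2 (or has a self-loop).
The vertices on cycles are {api, web, auth, cron, store, ingest, mailer, billing, gateway} — 9 in total.

9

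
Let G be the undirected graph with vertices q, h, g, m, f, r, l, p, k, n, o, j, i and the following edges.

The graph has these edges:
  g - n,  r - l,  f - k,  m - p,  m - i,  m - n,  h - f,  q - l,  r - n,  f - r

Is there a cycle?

No

DFS, tracking each vertex's parent; an edge to a visited non-parent vertex closes a cycle.
Start from j:
visit j (parent –)
visit q (parent –)
  visit l (parent q)
    l–q: parent, skip
    visit r (parent l)
      visit f (parent r)
        visit h (parent f)
          h–f: parent, skip
        visit k (parent f)
          k–f: parent, skip
        f–r: parent, skip
      r–l: parent, skip
      visit n (parent r)
        n–r: parent, skip
        visit m (parent n)
          visit p (parent m)
            p–m: parent, skip
          m–n: parent, skip
          visit i (parent m)
            i–m: parent, skip
        visit g (parent n)
          g–n: parent, skip
visit o (parent –)
No non-parent visited neighbor found — the graph is a forest.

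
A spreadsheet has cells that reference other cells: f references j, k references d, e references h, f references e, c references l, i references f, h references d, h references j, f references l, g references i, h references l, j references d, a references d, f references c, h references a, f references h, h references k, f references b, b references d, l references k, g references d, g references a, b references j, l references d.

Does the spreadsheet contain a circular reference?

No

DFS with white/gray/black marking, starting from a:
a gray
  d gray
  d black
a black
b gray
  j gray
    j→d: d black — skip
  j black
  b→d: d black — skip
b black
c gray
  l gray
    l→d: d black — skip
    k gray
      k→d: d black — skip
    k black
  l black
c black
e gray
  h gray
    h→a: a black — skip
    h→j: j black — skip
    h→k: k black — skip
    h→l: l black — skip
    h→d: d black — skip
  h black
e black
f gray
  f→l: l black — skip
  f→b: b black — skip
  f→e: e black — skip
  f→h: h black — skip
  f→j: j black — skip
  f→c: c black — skip
f black
g gray
  g→d: d black — skip
  i gray
    i→f: f black — skip
  i black
  g→a: a black — skip
g black
Every edge goes to a white or black vertex — no back edge, so the graph is acyclic.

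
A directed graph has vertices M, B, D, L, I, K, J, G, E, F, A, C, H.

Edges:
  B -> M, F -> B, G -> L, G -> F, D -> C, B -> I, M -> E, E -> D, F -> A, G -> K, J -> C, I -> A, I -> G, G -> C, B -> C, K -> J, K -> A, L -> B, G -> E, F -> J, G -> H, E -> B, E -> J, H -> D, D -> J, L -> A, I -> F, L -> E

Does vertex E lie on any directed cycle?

Yes

E is on a cycle iff E can reach itself via ≥1 edge.
E → B → M → E — yes.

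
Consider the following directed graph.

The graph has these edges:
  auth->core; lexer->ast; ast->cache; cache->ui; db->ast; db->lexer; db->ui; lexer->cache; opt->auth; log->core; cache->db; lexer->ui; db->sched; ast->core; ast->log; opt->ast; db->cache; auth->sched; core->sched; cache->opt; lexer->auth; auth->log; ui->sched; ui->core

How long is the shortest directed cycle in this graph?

For each vertex v, BFS finds the shortest path from v back to v.
The shortest such closed walk is cache → db → cache, length 2.

2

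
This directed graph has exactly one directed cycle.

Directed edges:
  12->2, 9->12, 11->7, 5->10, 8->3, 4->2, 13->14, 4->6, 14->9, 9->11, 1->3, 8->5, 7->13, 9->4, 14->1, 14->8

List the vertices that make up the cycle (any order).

7, 9, 11, 13, 14

DFS with gray/black marking from 14:
14 gray
  8 gray
    3 gray
    3 black
    5 gray
      10 gray
      10 black
    5 black
  8 black
  9 gray
    11 gray
      7 gray
        13 gray
          13→14: 14 is gray → back edge
Back edge closes the cycle 14 → 9 → 11 → 7 → 13 → 14; its vertices are {7, 9, 11, 13, 14}.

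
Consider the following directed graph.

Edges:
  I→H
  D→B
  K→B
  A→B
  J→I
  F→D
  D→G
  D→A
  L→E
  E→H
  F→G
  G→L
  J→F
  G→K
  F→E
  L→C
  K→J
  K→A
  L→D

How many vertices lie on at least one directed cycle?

6

A vertex is on a directed cycle iff it belongs to a strongly connected component of size ≥ 2 (or has a self-loop).
The vertices on cycles are {D, F, G, J, K, L} — 6 in total.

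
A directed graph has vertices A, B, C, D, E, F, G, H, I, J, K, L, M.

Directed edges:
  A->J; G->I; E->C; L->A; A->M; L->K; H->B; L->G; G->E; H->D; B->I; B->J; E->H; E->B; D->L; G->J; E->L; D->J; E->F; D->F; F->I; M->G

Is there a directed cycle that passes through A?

A is on a cycle iff A can reach itself via ≥1 edge.
A → M → G → E → L → A — yes.

Yes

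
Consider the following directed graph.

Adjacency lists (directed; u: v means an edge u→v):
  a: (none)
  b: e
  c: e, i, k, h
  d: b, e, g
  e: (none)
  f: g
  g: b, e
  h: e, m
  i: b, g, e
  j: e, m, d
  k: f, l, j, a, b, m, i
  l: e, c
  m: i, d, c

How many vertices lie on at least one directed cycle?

6

A vertex is on a directed cycle iff it belongs to a strongly connected component of size ≥ 2 (or has a self-loop).
The vertices on cycles are {c, h, j, k, l, m} — 6 in total.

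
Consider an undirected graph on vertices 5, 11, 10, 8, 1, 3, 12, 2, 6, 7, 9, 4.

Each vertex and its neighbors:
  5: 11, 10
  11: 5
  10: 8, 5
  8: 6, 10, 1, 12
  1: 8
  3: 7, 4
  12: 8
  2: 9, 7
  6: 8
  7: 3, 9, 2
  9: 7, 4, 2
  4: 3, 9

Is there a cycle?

DFS, tracking each vertex's parent; an edge to a visited non-parent vertex closes a cycle.
Start from 1:
visit 1 (parent –)
  visit 8 (parent 1)
    visit 6 (parent 8)
      6–8: parent, skip
    visit 10 (parent 8)
      10–8: parent, skip
      visit 5 (parent 10)
        visit 11 (parent 5)
          11–5: parent, skip
        5–10: parent, skip
    8–1: parent, skip
    visit 12 (parent 8)
      12–8: parent, skip
visit 3 (parent –)
  visit 7 (parent 3)
    7–3: parent, skip
    visit 9 (parent 7)
      9–7: parent, skip
      visit 4 (parent 9)
        4–3: 3 visited and ≠ parent → cycle
Cycle: 3 – 7 – 9 – 4 – 3.

Yes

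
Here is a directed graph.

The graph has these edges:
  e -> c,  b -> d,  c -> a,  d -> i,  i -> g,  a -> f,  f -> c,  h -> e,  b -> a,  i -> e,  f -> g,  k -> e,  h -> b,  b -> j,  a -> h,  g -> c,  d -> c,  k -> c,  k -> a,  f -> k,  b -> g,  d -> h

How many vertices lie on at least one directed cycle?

10

A vertex is on a directed cycle iff it belongs to a strongly connected component of size ≥ 2 (or has a self-loop).
The vertices on cycles are {a, b, c, d, e, f, g, h, i, k} — 10 in total.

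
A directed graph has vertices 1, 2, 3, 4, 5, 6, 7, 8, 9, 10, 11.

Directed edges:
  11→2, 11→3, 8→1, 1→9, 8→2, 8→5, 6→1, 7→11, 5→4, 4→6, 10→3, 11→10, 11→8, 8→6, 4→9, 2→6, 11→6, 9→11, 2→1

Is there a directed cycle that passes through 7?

7 lies on a cycle iff there is a path from 7 back to itself.
Exploring from 7, it never reaches itself; equivalently, its strongly connected component is a singleton.

No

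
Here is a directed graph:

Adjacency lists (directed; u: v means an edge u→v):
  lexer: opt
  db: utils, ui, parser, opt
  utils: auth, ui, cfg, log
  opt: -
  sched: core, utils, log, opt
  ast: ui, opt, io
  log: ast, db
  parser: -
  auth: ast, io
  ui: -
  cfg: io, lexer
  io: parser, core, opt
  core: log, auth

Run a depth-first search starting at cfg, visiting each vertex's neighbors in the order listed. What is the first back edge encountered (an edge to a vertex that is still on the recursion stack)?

DFS from cfg (visiting each vertex's neighbors in the order listed); mark gray on enter, black on exit:
cfg gray
  io gray
    parser gray
    parser black
    core gray
      log gray
        ast gray
          ui gray
          ui black
          opt gray
          opt black
          ast→io: io is gray → back edge
First back edge: ast → io.

ast->io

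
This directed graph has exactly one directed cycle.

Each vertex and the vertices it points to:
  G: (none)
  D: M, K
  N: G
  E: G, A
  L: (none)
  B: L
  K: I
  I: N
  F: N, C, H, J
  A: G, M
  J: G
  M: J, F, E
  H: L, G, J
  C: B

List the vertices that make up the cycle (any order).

A, E, M

DFS with gray/black marking from M:
M gray
  J gray
    G gray
    G black
  J black
  F gray
    N gray
      N→G: G black — skip
    N black
    C gray
      B gray
        L gray
        L black
      B black
    C black
    H gray
      H→L: L black — skip
      H→G: G black — skip
      H→J: J black — skip
    H black
    F→J: J black — skip
  F black
  E gray
    E→G: G black — skip
    A gray
      A→G: G black — skip
      A→M: M is gray → back edge
Back edge closes the cycle M → E → A → M; its vertices are {A, E, M}.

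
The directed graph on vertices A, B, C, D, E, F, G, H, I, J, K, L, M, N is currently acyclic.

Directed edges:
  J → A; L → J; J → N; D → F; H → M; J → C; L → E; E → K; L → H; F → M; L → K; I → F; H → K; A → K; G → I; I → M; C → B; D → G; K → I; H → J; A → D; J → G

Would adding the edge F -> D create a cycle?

Yes

Adding F→D creates a cycle iff D can already reach F.
Path from D: D → F.
So D → … → F → D is a cycle.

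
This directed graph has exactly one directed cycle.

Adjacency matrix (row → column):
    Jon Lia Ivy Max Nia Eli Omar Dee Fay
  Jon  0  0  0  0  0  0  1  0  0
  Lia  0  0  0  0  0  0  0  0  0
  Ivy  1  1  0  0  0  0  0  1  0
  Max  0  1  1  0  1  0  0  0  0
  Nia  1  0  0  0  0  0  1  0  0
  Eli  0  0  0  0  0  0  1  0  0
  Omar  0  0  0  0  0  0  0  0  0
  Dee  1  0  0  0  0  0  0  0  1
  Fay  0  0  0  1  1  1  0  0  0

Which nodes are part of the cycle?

Dee, Fay, Ivy, Max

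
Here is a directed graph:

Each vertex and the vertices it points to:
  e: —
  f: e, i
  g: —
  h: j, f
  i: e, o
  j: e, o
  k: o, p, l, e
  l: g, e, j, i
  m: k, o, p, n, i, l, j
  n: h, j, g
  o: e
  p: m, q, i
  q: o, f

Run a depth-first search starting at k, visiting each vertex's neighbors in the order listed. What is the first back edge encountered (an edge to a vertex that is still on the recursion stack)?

DFS from k (visiting each vertex's neighbors in the order listed); mark gray on enter, black on exit:
k gray
  o gray
    e gray
    e black
  o black
  p gray
    m gray
      m→k: k is gray → back edge
First back edge: m → k.

m→k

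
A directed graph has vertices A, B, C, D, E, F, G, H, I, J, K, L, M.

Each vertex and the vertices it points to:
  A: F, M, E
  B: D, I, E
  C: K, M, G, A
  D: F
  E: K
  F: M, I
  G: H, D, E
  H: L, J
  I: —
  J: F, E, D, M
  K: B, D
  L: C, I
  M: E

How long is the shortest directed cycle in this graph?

3

For each vertex v, BFS finds the shortest path from v back to v.
The shortest such closed walk is K → B → E → K, length 3.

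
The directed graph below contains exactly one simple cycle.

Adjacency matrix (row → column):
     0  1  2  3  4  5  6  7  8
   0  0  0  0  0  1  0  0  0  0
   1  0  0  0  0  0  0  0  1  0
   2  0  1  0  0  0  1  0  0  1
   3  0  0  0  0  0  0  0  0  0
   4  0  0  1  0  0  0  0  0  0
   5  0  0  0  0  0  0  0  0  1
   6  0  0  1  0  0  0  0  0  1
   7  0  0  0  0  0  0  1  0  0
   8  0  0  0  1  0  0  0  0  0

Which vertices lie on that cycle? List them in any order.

1, 2, 6, 7

DFS with gray/black marking from 2:
2 gray
  5 gray
    8 gray
      3 gray
      3 black
    8 black
  5 black
  1 gray
    7 gray
      6 gray
        6→2: 2 is gray → back edge
Back edge closes the cycle 2 → 1 → 7 → 6 → 2; its vertices are {1, 2, 6, 7}.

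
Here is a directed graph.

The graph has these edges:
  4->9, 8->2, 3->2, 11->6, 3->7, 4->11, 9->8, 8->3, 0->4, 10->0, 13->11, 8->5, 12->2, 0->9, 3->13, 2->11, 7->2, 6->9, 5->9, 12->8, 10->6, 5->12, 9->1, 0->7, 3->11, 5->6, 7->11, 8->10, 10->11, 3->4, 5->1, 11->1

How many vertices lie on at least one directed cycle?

A vertex is on a directed cycle iff it belongs to a strongly connected component of size ≥ 2 (or has a self-loop).
The vertices on cycles are {0, 2, 3, 4, 5, 6, 7, 8, 9, 10, 11, 12, 13} — 13 in total.

13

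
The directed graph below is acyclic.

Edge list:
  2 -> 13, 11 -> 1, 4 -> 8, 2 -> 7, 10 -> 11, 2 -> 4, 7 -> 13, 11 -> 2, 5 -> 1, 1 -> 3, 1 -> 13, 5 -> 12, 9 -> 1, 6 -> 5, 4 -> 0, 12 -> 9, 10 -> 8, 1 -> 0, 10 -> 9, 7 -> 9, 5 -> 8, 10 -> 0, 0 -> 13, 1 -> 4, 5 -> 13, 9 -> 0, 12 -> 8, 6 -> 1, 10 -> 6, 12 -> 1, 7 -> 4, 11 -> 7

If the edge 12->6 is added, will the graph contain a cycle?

Adding 12→6 creates a cycle iff 6 can already reach 12.
Path from 6: 6 → 5 → 12.
So 6 → … → 12 → 6 is a cycle.

Yes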